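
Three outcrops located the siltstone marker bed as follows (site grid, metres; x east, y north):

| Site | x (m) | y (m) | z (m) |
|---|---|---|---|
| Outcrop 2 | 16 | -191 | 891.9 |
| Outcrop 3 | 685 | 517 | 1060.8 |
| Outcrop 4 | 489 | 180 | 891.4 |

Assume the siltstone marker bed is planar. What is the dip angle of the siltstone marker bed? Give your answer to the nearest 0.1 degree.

Two edge vectors: Outcrop 2→Outcrop 3 = (669, 708, 168.9), Outcrop 2→Outcrop 4 = (473, 371, -0.5).
Normal n = (Outcrop 2→Outcrop 3) × (Outcrop 2→Outcrop 4) = (-63015.9, 80224.2, -86685).
So ∂z/∂x = −n_x/n_z = −0.72695 and ∂z/∂y = −n_y/n_z = 0.92547.
Gradient magnitude |∇z| = √(a² + b²) = √(0.52846 + 0.85649) = 1.17684.
True dip = arctan(1.17684) = 49.6°, dipping toward SE (azimuth ≈ 142°).

49.6°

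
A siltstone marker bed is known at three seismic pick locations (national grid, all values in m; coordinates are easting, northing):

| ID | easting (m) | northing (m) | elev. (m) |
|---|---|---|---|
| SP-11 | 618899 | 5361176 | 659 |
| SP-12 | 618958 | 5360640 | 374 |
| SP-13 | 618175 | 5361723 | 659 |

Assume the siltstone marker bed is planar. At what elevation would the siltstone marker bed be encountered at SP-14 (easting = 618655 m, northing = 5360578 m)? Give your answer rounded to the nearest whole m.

205 m

Let the plane be z = a·easting + b·northing + c.
SP-12−SP-11: 59a − 536b = −285;  SP-13−SP-11: −724a + 547b = 0.
Solving gives a = 0.43816454, b = 0.57994722.
Then c = 659 − a·618899 − b·5361176 = −3379719.69.
At (618655, 5360578): z = 271072.7 + 3108852.3 − 3379719.69 = 205.3 m.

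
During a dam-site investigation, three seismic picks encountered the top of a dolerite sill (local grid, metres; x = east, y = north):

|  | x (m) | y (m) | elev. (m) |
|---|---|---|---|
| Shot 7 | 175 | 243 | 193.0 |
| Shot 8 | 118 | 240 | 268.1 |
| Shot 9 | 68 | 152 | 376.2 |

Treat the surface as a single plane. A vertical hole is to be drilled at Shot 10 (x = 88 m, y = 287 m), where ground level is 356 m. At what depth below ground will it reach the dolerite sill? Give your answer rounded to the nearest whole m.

Let the plane be z = a·x + b·y + c.
Shot 8−Shot 7: −57a − 3b = 75.1;  Shot 9−Shot 7: −107a − 91b = 183.2.
Solving gives a = −1.29151, b = −0.49460.
Then c = 193 − a·175 − b·243 = 539.20.
At (88, 287): z_contact = −113.7 − 141.9 + 539.20 = 283.6 m.
Depth below ground = 356 − 283.6 = 72 m.

72 m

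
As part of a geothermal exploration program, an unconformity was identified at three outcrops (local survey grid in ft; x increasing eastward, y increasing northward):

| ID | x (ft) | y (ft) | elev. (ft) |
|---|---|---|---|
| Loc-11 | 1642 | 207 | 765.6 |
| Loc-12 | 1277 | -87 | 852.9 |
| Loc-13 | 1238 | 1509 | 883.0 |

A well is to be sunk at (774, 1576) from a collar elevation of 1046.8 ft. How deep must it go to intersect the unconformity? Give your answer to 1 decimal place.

47.2 ft

Two edge vectors: Loc-11→Loc-12 = (-365, -294, 87.3), Loc-11→Loc-13 = (-404, 1302, 117.4).
Normal n = (Loc-11→Loc-12) × (Loc-11→Loc-13) = (-148180.2, 7581.8, -594006).
So ∂z/∂x = −n_x/n_z = −0.249459 and ∂z/∂y = −n_y/n_z = 0.012764.
Intercept c from Loc-11: 765.6 + 409.61 − 2.64 = 1172.57.
At (774, 1576): z_contact = −193.08 + 20.12 + 1172.57 = 999.60 ft.
Depth below ground = 1046.8 − 999.60 = 47.2 ft.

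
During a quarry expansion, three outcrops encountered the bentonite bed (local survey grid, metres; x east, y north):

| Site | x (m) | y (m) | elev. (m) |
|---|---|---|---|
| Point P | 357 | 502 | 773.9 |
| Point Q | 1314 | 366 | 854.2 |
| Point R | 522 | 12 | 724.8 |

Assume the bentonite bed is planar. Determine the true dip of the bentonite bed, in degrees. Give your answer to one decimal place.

Two edge vectors: Point P→Point Q = (957, -136, 80.3), Point P→Point R = (165, -490, -49.1).
Normal n = (Point P→Point Q) × (Point P→Point R) = (46024.6, 60238.2, -446490).
So ∂z/∂x = −n_x/n_z = 0.10308 and ∂z/∂y = −n_y/n_z = 0.13492.
Gradient magnitude |∇z| = √(a² + b²) = √(0.01063 + 0.01820) = 0.16979.
True dip = arctan(0.16979) = 9.6°, dipping toward SW (azimuth ≈ 217°).

9.6°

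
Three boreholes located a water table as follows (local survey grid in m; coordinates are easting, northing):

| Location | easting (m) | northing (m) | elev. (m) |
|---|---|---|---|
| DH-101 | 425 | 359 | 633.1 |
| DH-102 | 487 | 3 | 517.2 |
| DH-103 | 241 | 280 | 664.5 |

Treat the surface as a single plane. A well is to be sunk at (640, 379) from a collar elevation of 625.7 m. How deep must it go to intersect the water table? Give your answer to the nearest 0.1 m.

49.2 m

Let the plane be z = a·easting + b·northing + c.
DH-102−DH-101: 62a − 356b = −115.9;  DH-103−DH-101: −184a − 79b = 31.4.
Solving gives a = −0.28883, b = 0.27526.
Then c = 633.1 − a·425 − b·359 = 657.04.
At (640, 379): z_contact = −184.85 + 104.32 + 657.04 = 576.51 m.
Depth below ground = 625.7 − 576.51 = 49.2 m.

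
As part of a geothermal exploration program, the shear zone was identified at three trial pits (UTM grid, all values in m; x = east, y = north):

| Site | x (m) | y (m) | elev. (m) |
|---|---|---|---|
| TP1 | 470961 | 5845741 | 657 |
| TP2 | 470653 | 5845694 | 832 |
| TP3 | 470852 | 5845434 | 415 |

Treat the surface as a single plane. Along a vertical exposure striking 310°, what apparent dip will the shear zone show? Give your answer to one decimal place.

Two edge vectors: TP1→TP2 = (-308, -47, 175), TP1→TP3 = (-109, -307, -242).
Normal n = (TP1→TP2) × (TP1→TP3) = (65099, -93611, 89433).
So ∂z/∂x = −n_x/n_z = −0.72791 and ∂z/∂y = −n_y/n_z = 1.04672.
Unit vector along 310° is (sin 310°, cos 310°) = (-0.7660, 0.6428).
Slope in that direction = a·(-0.7660) + b·(0.6428) = 1.23043.
Apparent dip = arctan|1.23043| = 50.9° (true dip is 51.9°, so apparent ≤ true as expected).

50.9°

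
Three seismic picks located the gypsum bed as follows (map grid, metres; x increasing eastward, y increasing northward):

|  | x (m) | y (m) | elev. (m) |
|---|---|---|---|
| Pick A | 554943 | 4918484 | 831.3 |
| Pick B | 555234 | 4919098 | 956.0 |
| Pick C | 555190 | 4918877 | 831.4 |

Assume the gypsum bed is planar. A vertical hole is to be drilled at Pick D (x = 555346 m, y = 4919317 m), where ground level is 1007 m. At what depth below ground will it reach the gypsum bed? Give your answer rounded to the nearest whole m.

Let the plane be z = a·x + b·y + c.
Pick B−Pick A: 291a + 614b = 124.7;  Pick C−Pick A: 247a + 393b = 0.1.
Solving gives a = −1.31239308, b = 0.82509184.
Then c = 831.3 − a·554943 − b·4918484 = −3329066.34.
At (555346, 4919317): z_contact = −728832.2 + 4058888.3 − 3329066.34 = 989.7 m.
Depth below ground = 1007 − 989.7 = 17 m.

17 m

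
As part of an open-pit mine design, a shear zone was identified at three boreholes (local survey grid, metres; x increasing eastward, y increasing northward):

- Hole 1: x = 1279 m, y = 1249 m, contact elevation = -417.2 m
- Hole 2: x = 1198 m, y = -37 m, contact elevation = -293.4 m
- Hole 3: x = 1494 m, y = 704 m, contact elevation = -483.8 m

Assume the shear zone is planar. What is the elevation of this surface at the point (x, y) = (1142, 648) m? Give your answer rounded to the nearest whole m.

Let the plane be z = a·x + b·y + c.
Hole 2−Hole 1: −81a − 1286b = 123.8;  Hole 3−Hole 1: 215a − 545b = −66.6.
Solving gives a = −0.47755, b = −0.06619.
Then c = -417.2 − a·1279 − b·1249 = 276.25.
At (1142, 648): z = −545.4 − 42.9 + 276.25 = -312.0 m.

-312 m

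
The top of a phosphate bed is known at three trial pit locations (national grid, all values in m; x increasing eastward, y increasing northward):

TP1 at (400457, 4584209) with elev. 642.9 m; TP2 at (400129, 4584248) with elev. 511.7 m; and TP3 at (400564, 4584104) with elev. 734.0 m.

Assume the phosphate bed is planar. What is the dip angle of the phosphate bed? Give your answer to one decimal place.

Let the plane be z = a·x + b·y + c.
TP2−TP1: −328a + 39b = −131.2;  TP3−TP1: 107a − 105b = 91.1.
Solving gives a = 0.33776, b = −0.52342.
Gradient magnitude |∇z| = √(a² + b²) = √(0.11408 + 0.27397) = 0.62294.
True dip = arctan(0.62294) = 31.9°, dipping toward NNW (azimuth ≈ 327°).

31.9°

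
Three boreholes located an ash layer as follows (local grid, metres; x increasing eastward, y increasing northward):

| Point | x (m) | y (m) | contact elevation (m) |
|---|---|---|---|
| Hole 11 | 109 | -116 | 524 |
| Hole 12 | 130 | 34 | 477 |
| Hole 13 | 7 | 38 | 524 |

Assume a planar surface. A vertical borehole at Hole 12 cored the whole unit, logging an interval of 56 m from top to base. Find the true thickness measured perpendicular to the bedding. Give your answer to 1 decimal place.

Let the plane be z = a·x + b·y + c.
Hole 12−Hole 11: 21a + 150b = −47;  Hole 13−Hole 11: −102a + 154b = 0.
Solving gives a = −0.39053, b = −0.25866.
|∇z| = √(a²+b²) = 0.46842, so dip δ = arctan(0.46842) = 25.10°.
True thickness = vertical thickness × cos δ = 56 × cos 25.10° = 50.7 m.

50.7 m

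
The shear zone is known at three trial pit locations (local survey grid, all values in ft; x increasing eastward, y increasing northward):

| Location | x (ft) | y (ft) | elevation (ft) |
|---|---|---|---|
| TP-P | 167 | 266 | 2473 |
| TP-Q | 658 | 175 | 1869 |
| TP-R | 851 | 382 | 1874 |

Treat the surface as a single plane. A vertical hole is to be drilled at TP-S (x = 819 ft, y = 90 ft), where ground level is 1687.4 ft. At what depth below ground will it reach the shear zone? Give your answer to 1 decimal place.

Let the plane be z = a·x + b·y + c.
TP-Q−TP-P: 491a − 91b = −604;  TP-R−TP-P: 684a + 116b = −599.
Solving gives a = −1.04508, b = 0.99855.
Then c = 2473 − a·167 − b·266 = 2381.91.
At (819, 90): z_contact = −855.92 + 89.87 + 2381.91 = 1615.87 ft.
Depth below ground = 1687.4 − 1615.87 = 71.5 ft.

71.5 ft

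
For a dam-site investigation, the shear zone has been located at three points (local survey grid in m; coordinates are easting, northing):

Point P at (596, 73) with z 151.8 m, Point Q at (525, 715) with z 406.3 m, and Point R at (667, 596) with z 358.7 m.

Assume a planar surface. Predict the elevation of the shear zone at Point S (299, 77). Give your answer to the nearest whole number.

154 m

Let the plane be z = a·easting + b·northing + c.
Point Q−Point P: −71a + 642b = 254.5;  Point R−Point P: 71a + 523b = 206.9.
Solving gives a = −0.00331, b = 0.39605.
Then c = 151.8 − a·596 − b·73 = 124.86.
At (299, 77): z = −1.0 + 30.5 + 124.86 = 154.4 m.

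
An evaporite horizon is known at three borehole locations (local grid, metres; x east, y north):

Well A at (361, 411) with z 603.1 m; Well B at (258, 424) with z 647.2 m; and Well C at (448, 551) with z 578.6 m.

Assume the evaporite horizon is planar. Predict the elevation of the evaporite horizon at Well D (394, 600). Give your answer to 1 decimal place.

605.3 m

Two edge vectors: Well A→Well B = (-103, 13, 44.1), Well A→Well C = (87, 140, -24.5).
Normal n = (Well A→Well B) × (Well A→Well C) = (-6492.5, 1313.2, -15551).
So ∂z/∂x = −n_x/n_z = −0.41750 and ∂z/∂y = −n_y/n_z = 0.08444.
Intercept c from Well A: 603.1 + 150.72 − 34.71 = 719.11.
At (394, 600): z = −164.5 + 50.7 + 719.11 = 605.3 m.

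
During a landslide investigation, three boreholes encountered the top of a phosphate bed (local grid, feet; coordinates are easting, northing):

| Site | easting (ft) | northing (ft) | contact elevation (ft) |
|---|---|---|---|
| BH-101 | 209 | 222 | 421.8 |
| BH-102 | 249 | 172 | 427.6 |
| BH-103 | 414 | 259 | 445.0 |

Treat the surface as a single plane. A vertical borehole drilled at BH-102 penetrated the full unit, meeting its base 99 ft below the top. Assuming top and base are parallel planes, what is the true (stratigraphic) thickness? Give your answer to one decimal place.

Two edge vectors: BH-101→BH-102 = (40, -50, 5.8), BH-101→BH-103 = (205, 37, 23.2).
Normal n = (BH-101→BH-102) × (BH-101→BH-103) = (-1374.6, 261, 11730).
So ∂z/∂easting = −n_x/n_z = 0.11719 and ∂z/∂northing = −n_y/n_z = −0.02225.
|∇z| = √(a²+b²) = 0.11928, so dip δ = arctan(0.11928) = 6.80°.
True thickness = vertical thickness × cos δ = 99 × cos 6.80° = 98.3 ft.

98.3 ft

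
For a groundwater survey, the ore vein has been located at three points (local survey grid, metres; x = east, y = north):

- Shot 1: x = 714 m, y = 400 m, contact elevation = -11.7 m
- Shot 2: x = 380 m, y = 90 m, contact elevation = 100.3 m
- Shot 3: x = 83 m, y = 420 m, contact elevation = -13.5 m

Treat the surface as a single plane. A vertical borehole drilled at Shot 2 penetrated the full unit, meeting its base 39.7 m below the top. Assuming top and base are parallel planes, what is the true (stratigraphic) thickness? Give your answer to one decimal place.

Let the plane be z = a·x + b·y + c.
Shot 2−Shot 1: −334a − 310b = 112;  Shot 3−Shot 1: −631a + 20b = −1.8.
Solving gives a = −0.00831, b = −0.35233.
|∇z| = √(a²+b²) = 0.35243, so dip δ = arctan(0.35243) = 19.41°.
True thickness = vertical thickness × cos δ = 39.7 × cos 19.41° = 37.4 m.

37.4 m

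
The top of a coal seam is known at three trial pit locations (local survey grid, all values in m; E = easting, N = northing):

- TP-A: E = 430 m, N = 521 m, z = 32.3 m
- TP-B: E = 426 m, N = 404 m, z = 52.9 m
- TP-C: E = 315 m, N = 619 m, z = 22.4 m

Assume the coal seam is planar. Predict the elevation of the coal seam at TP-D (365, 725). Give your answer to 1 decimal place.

0.9 m

Two edge vectors: TP-A→TP-B = (-4, -117, 20.6), TP-A→TP-C = (-115, 98, -9.9).
Normal n = (TP-A→TP-B) × (TP-A→TP-C) = (-860.5, -2408.6, -13847).
So ∂z/∂E = −n_x/n_z = −0.06214 and ∂z/∂N = −n_y/n_z = −0.17394.
Intercept c from TP-A: 32.3 + 26.72 + 90.62 = 149.65.
At (365, 725): z = −22.7 − 126.1 + 149.65 = 0.9 m.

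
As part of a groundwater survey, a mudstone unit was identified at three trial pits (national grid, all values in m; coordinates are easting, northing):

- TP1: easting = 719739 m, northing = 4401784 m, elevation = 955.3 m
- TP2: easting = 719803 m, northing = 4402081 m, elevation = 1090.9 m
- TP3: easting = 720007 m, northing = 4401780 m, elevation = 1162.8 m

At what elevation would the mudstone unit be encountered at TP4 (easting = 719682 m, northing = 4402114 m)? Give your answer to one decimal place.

1006.2 m

Let the plane be z = a·easting + b·northing + c.
TP2−TP1: 64a + 297b = 135.6;  TP3−TP1: 268a − 4b = 207.5.
Solving gives a = 0.778564094, b = 0.288794269.
Then c = 955.3 − a·719739 − b·4401784 = −1830617.64.
At (719682, 4402114): z = 560318.6 + 1271305.3 − 1830617.64 = 1006.2 m.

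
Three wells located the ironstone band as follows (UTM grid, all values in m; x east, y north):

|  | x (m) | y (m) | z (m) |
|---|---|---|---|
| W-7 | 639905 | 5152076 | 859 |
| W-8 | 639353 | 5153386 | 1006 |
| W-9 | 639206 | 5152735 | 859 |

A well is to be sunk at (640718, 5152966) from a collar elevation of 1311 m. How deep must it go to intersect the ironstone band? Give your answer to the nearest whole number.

144 m

Two edge vectors: W-7→W-8 = (-552, 1310, 147), W-7→W-9 = (-699, 659, 0).
Normal n = (W-7→W-8) × (W-7→W-9) = (-96873, -102753, 551922).
So ∂z/∂x = −n_x/n_z = 0.17551937 and ∂z/∂y = −n_y/n_z = 0.18617305.
Intercept c from W-7: 859 − 112315.72 − 959177.68 = −1070634.40.
At (640718, 5152966): z_contact = 112458.4 + 959343.4 − 1070634.40 = 1167.4 m.
Depth below ground = 1311 − 1167.4 = 144 m.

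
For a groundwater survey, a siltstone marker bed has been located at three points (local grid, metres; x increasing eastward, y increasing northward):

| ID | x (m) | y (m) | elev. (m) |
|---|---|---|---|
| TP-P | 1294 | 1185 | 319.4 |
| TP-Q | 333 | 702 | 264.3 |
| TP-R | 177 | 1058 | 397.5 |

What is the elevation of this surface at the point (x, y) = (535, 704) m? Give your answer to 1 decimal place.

Two edge vectors: TP-P→TP-Q = (-961, -483, -55.1), TP-P→TP-R = (-1117, -127, 78.1).
Normal n = (TP-P→TP-Q) × (TP-P→TP-R) = (-44720, 136600.8, -417464).
So ∂z/∂x = −n_x/n_z = −0.107123 and ∂z/∂y = −n_y/n_z = 0.327216.
Intercept c from TP-P: 319.4 + 138.62 − 387.75 = 70.27.
At (535, 704): z = −57.3 + 230.4 + 70.27 = 243.3 m.

243.3 m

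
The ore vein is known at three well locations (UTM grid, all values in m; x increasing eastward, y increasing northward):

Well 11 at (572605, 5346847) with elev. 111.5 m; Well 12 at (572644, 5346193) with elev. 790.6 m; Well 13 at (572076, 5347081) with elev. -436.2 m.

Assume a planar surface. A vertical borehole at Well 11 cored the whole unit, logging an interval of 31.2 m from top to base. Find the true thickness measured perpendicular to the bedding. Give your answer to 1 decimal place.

Two edge vectors: Well 11→Well 12 = (39, -654, 679.1), Well 11→Well 13 = (-529, 234, -547.7).
Normal n = (Well 11→Well 12) × (Well 11→Well 13) = (199286.4, -337883.6, -336840).
So ∂z/∂x = −n_x/n_z = 0.59164 and ∂z/∂y = −n_y/n_z = −1.00310.
|∇z| = √(a²+b²) = 1.16458, so dip δ = arctan(1.16458) = 49.35°.
True thickness = vertical thickness × cos δ = 31.2 × cos 49.35° = 20.3 m.

20.3 m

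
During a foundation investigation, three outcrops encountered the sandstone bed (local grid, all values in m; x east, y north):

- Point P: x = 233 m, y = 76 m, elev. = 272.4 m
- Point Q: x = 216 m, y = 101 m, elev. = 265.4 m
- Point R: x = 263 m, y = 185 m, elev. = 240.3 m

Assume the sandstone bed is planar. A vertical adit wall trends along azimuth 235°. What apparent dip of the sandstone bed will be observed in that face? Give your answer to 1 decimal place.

10.1°

Two edge vectors: Point P→Point Q = (-17, 25, -7), Point P→Point R = (30, 109, -32.1).
Normal n = (Point P→Point Q) × (Point P→Point R) = (-39.5, -755.7, -2603).
So ∂z/∂x = −n_x/n_z = −0.01517 and ∂z/∂y = −n_y/n_z = −0.29032.
Unit vector along 235° is (sin 235°, cos 235°) = (-0.8192, -0.5736).
Slope in that direction = a·(-0.8192) + b·(-0.5736) = 0.17895.
Apparent dip = arctan|0.17895| = 10.1° (true dip is 16.2°, so apparent ≤ true as expected).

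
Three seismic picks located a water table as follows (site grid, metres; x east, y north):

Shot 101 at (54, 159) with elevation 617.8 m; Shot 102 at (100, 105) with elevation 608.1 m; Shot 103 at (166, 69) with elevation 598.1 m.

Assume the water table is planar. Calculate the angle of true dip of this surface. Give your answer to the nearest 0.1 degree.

7.8°

Two edge vectors: Shot 101→Shot 102 = (46, -54, -9.7), Shot 101→Shot 103 = (112, -90, -19.7).
Normal n = (Shot 101→Shot 102) × (Shot 101→Shot 103) = (190.8, -180.2, 1908).
So ∂z/∂x = −n_x/n_z = −0.10000 and ∂z/∂y = −n_y/n_z = 0.09444.
Gradient magnitude |∇z| = √(a² + b²) = √(0.01000 + 0.00892) = 0.13755.
True dip = arctan(0.13755) = 7.8°, dipping toward SE (azimuth ≈ 133°).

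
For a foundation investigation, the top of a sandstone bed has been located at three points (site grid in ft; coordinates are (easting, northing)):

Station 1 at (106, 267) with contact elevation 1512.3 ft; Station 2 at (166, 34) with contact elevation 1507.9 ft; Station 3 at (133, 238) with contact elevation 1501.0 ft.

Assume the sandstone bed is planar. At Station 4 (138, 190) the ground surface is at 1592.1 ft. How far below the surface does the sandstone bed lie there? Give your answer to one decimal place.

Let the plane be z = a·E + b·N + c.
Station 2−Station 1: 60a − 233b = −4.4;  Station 3−Station 1: 27a − 29b = −11.3.
Solving gives a = −0.55049, b = −0.12287.
Then c = 1512.3 − a·106 − b·267 = 1603.46.
At (138, 190): z_contact = −75.97 − 23.35 + 1603.46 = 1504.15 ft.
Depth below ground = 1592.1 − 1504.15 = 88.0 ft.

88.0 ft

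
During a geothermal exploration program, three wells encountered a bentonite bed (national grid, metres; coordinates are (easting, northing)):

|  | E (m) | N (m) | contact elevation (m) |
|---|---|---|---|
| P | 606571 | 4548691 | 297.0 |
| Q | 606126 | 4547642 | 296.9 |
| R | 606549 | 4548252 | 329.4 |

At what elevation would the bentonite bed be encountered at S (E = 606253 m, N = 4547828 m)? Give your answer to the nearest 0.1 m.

306.4 m

Let the plane be z = a·E + b·N + c.
Q−P: −445a − 1049b = −0.1;  R−P: −22a − 439b = 32.4.
Solving gives a = 0.197539428, b = −0.083703570.
Then c = 297 − a·606571 − b·4548691 = 261216.99.
At (606253, 4547828): z = 119758.9 − 380669.4 + 261216.99 = 306.4 m.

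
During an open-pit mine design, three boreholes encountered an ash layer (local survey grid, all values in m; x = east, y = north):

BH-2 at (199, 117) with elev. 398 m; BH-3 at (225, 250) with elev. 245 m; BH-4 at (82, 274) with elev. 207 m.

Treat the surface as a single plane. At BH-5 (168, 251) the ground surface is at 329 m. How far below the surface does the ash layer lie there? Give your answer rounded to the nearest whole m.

Two edge vectors: BH-2→BH-3 = (26, 133, -153), BH-2→BH-4 = (-117, 157, -191).
Normal n = (BH-2→BH-3) × (BH-2→BH-4) = (-1382, 22867, 19643).
So ∂z/∂x = −n_x/n_z = 0.07036 and ∂z/∂y = −n_y/n_z = −1.16413.
Intercept c from BH-2: 398 − 14.00 + 136.20 = 520.20.
At (168, 251): z_contact = 11.8 − 292.2 + 520.20 = 239.8 m.
Depth below ground = 329 − 239.8 = 89 m.

89 m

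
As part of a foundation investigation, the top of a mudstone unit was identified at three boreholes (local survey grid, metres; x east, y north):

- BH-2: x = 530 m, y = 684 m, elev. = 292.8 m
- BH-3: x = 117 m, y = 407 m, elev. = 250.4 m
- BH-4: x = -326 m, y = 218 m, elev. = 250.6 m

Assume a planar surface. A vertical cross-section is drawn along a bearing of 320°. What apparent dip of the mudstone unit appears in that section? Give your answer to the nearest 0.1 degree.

Two edge vectors: BH-2→BH-3 = (-413, -277, -42.4), BH-2→BH-4 = (-856, -466, -42.2).
Normal n = (BH-2→BH-3) × (BH-2→BH-4) = (-8069, 18865.8, -44654).
So ∂z/∂x = −n_x/n_z = −0.18070 and ∂z/∂y = −n_y/n_z = 0.42249.
Unit vector along 320° is (sin 320°, cos 320°) = (-0.6428, 0.7660).
Slope in that direction = a·(-0.6428) + b·(0.7660) = 0.43980.
Apparent dip = arctan|0.43980| = 23.7° (true dip is 24.7°, so apparent ≤ true as expected).

23.7°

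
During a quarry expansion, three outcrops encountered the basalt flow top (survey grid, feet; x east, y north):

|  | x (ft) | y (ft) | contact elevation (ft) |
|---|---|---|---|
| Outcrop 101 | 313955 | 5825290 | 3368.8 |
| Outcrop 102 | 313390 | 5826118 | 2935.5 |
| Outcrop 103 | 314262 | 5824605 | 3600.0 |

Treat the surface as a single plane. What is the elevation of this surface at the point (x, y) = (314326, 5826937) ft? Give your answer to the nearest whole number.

Two edge vectors: Outcrop 101→Outcrop 102 = (-565, 828, -433.3), Outcrop 101→Outcrop 103 = (307, -685, 231.2).
Normal n = (Outcrop 101→Outcrop 102) × (Outcrop 101→Outcrop 103) = (-105376.9, -2395.1, 132829).
So ∂z/∂x = −n_x/n_z = 0.79332751 and ∂z/∂y = −n_y/n_z = 0.01803145.
Intercept c from Outcrop 101: 3368.8 − 249069.14 − 105038.45 = −350738.79.
At (314326, 5826937): z = 249363.5 + 105068.1 − 350738.79 = 3692.8 ft.

3693 ft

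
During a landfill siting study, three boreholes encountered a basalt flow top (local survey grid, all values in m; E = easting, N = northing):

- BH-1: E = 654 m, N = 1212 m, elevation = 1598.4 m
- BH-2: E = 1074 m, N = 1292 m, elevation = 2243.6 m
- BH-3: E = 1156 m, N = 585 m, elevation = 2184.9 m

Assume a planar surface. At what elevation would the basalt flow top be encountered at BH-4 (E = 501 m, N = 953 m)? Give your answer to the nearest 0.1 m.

Two edge vectors: BH-1→BH-2 = (420, 80, 645.2), BH-1→BH-3 = (502, -627, 586.5).
Normal n = (BH-1→BH-2) × (BH-1→BH-3) = (451460.4, 77560.4, -303500).
So ∂z/∂E = −n_x/n_z = 1.487514 and ∂z/∂N = −n_y/n_z = 0.255553.
Intercept c from BH-1: 1598.4 − 972.83 − 309.73 = 315.84.
At (501, 953): z = 745.2 + 243.5 + 315.84 = 1304.6 m.

1304.6 m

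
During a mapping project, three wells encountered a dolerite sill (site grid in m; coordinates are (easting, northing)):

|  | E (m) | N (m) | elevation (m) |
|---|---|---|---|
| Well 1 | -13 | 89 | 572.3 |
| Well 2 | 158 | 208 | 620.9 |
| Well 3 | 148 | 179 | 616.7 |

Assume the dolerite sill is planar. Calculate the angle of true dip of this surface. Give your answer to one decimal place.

Let the plane be z = a·E + b·N + c.
Well 2−Well 1: 171a + 119b = 48.6;  Well 3−Well 1: 161a + 90b = 44.4.
Solving gives a = 0.24134, b = 0.06161.
Gradient magnitude |∇z| = √(a² + b²) = √(0.05824 + 0.00380) = 0.24908.
True dip = arctan(0.24908) = 14.0°, dipping toward WSW (azimuth ≈ 256°).

14.0°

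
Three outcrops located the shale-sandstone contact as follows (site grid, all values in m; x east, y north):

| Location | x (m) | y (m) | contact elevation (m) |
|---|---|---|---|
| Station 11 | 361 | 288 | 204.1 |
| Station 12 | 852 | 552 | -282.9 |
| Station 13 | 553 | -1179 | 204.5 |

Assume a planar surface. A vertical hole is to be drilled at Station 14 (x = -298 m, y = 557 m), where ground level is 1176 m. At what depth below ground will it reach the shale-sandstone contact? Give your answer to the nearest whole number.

Two edge vectors: Station 11→Station 12 = (491, 264, -487), Station 11→Station 13 = (192, -1467, 0.4).
Normal n = (Station 11→Station 12) × (Station 11→Station 13) = (-714323.4, -93700.4, -770985).
So ∂z/∂x = −n_x/n_z = −0.92651 and ∂z/∂y = −n_y/n_z = −0.12153.
Intercept c from Station 11: 204.1 + 334.47 + 35.00 = 573.57.
At (-298, 557): z_contact = 276.1 − 67.7 + 573.57 = 782.0 m.
Depth below ground = 1176 − 782.0 = 394 m.

394 m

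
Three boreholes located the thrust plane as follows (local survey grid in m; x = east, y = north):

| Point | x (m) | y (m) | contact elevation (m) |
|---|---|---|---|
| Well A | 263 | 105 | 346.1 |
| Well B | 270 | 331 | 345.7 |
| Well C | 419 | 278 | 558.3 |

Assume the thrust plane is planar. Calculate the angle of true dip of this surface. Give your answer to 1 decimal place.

Let the plane be z = a·x + b·y + c.
Well B−Well A: 7a + 226b = −0.4;  Well C−Well A: 156a + 173b = 212.2.
Solving gives a = 1.41067, b = −0.04546.
Gradient magnitude |∇z| = √(a² + b²) = √(1.99000 + 0.00207) = 1.41141.
True dip = arctan(1.41141) = 54.7°, dipping toward W (azimuth ≈ 272°).

54.7°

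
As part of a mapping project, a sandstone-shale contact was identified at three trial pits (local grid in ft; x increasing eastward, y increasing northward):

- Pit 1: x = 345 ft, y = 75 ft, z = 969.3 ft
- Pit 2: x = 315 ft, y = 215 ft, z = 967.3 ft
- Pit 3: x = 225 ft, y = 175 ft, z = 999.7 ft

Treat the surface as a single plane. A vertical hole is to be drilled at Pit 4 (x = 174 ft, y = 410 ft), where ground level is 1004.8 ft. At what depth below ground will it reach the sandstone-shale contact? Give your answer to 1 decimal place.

Let the plane be z = a·x + b·y + c.
Pit 2−Pit 1: −30a + 140b = −2;  Pit 3−Pit 1: −120a + 100b = 30.4.
Solving gives a = −0.32290, b = −0.08348.
Then c = 969.3 − a·345 − b·75 = 1086.96.
At (174, 410): z_contact = −56.18 − 34.23 + 1086.96 = 996.55 ft.
Depth below ground = 1004.8 − 996.55 = 8.2 ft.

8.2 ft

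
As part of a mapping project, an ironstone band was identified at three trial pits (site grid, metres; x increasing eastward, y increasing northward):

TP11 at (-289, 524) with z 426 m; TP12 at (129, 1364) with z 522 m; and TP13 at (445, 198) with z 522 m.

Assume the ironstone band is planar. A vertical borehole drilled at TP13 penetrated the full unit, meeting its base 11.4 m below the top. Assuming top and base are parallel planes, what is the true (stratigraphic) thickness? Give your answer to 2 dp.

11.27 m

Two edge vectors: TP11→TP12 = (418, 840, 96), TP11→TP13 = (734, -326, 96).
Normal n = (TP11→TP12) × (TP11→TP13) = (111936, 30336, -752828).
So ∂z/∂x = −n_x/n_z = 0.14869 and ∂z/∂y = −n_y/n_z = 0.04030.
|∇z| = √(a²+b²) = 0.15405, so dip δ = arctan(0.15405) = 8.76°.
True thickness = vertical thickness × cos δ = 11.4 × cos 8.76° = 11.27 m.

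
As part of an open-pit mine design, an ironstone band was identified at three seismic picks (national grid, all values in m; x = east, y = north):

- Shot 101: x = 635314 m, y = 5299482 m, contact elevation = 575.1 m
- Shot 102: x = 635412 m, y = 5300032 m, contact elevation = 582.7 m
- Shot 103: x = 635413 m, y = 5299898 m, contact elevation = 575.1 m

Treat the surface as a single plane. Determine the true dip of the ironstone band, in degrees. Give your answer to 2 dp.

Two edge vectors: Shot 101→Shot 102 = (98, 550, 7.6), Shot 101→Shot 103 = (99, 416, 0).
Normal n = (Shot 101→Shot 102) × (Shot 101→Shot 103) = (-3161.6, 752.4, -13682).
So ∂z/∂x = −n_x/n_z = −0.23108 and ∂z/∂y = −n_y/n_z = 0.05499.
Gradient magnitude |∇z| = √(a² + b²) = √(0.05340 + 0.00302) = 0.23753.
True dip = arctan(0.23753) = 13.36°, dipping toward ESE (azimuth ≈ 103°).

13.36°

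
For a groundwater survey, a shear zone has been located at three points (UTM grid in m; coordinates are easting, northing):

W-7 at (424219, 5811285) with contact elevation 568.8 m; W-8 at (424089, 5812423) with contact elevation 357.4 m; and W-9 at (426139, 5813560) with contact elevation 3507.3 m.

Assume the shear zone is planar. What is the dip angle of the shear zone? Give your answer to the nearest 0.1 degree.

57.0°

Let the plane be z = a·easting + b·northing + c.
W-8−W-7: −130a + 1138b = −211.4;  W-9−W-7: 1920a + 2275b = 2938.5.
Solving gives a = 1.54188, b = −0.00963.
Gradient magnitude |∇z| = √(a² + b²) = √(2.37738 + 0.00009) = 1.54191.
True dip = arctan(1.54191) = 57.0°, dipping toward W (azimuth ≈ 270°).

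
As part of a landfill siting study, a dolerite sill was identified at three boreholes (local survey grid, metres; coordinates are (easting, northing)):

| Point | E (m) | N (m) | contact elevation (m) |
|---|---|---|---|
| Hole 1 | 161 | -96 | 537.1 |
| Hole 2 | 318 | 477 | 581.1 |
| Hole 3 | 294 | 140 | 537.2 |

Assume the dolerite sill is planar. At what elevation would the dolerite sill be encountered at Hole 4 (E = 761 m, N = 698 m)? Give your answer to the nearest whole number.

497 m

Two edge vectors: Hole 1→Hole 2 = (157, 573, 44), Hole 1→Hole 3 = (133, 236, 0.1).
Normal n = (Hole 1→Hole 2) × (Hole 1→Hole 3) = (-10326.7, 5836.3, -39157).
So ∂z/∂E = −n_x/n_z = −0.26373 and ∂z/∂N = −n_y/n_z = 0.14905.
Intercept c from Hole 1: 537.1 + 42.46 + 14.31 = 593.87.
At (761, 698): z = −200.7 + 104.0 + 593.87 = 497.2 m.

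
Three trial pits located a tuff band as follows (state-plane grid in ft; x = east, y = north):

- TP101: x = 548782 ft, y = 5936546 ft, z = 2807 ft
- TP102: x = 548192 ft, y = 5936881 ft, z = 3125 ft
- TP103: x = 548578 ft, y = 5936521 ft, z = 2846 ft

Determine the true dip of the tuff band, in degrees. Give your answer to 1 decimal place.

29.4°

Two edge vectors: TP101→TP102 = (-590, 335, 318), TP101→TP103 = (-204, -25, 39).
Normal n = (TP101→TP102) × (TP101→TP103) = (21015, -41862, 83090).
So ∂z/∂x = −n_x/n_z = −0.25292 and ∂z/∂y = −n_y/n_z = 0.50382.
Gradient magnitude |∇z| = √(a² + b²) = √(0.06397 + 0.25383) = 0.56374.
True dip = arctan(0.56374) = 29.4°, dipping toward SSE (azimuth ≈ 153°).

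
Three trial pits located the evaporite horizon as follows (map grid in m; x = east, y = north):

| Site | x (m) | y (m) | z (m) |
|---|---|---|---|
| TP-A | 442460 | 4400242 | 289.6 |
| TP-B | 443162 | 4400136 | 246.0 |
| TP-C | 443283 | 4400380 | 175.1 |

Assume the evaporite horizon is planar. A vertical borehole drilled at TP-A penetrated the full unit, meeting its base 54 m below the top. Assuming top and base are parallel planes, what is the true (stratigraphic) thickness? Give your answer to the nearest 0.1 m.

52.2 m

Let the plane be z = a·x + b·y + c.
TP-B−TP-A: 702a − 106b = −43.6;  TP-C−TP-A: 823a + 138b = −114.5.
Solving gives a = −0.09860, b = −0.24168.
|∇z| = √(a²+b²) = 0.26102, so dip δ = arctan(0.26102) = 14.63°.
True thickness = vertical thickness × cos δ = 54 × cos 14.63° = 52.2 m.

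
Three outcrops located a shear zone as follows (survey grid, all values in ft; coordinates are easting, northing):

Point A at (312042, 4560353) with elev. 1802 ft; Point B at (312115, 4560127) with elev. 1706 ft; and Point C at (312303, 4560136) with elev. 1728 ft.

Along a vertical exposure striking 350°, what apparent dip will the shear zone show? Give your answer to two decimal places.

23.37°

Let the plane be z = a·easting + b·northing + c.
Point B−Point A: 73a − 226b = −96;  Point C−Point A: 261a − 217b = −74.
Solving gives a = 0.09521, b = 0.45553.
Unit vector along 350° is (sin 350°, cos 350°) = (-0.1736, 0.9848).
Slope in that direction = a·(-0.1736) + b·(0.9848) = 0.43208.
Apparent dip = arctan|0.43208| = 23.37° (true dip is 25.0°, so apparent ≤ true as expected).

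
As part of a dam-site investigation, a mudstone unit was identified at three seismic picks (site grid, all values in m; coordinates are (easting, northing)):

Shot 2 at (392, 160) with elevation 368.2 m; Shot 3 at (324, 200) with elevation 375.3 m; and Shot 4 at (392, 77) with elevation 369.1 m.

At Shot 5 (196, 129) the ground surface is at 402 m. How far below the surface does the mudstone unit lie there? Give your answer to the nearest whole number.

12 m

Let the plane be z = a·E + b·N + c.
Shot 3−Shot 2: −68a + 40b = 7.1;  Shot 4−Shot 2: 0a − 83b = 0.9.
Solving gives a = −0.11079, b = −0.01084.
Then c = 368.2 − a·392 − b·160 = 413.36.
At (196, 129): z_contact = −21.7 − 1.4 + 413.36 = 390.3 m.
Depth below ground = 402 − 390.3 = 12 m.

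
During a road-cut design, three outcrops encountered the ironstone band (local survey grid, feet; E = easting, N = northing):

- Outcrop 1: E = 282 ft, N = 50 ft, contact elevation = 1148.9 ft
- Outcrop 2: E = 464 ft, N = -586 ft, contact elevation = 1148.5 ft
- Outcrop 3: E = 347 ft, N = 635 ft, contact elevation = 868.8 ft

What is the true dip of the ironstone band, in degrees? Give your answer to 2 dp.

Two edge vectors: Outcrop 1→Outcrop 2 = (182, -636, -0.4), Outcrop 1→Outcrop 3 = (65, 585, -280.1).
Normal n = (Outcrop 1→Outcrop 2) × (Outcrop 1→Outcrop 3) = (178377.6, 50952.2, 147810).
So ∂z/∂E = −n_x/n_z = −1.20680 and ∂z/∂N = −n_y/n_z = −0.34471.
Gradient magnitude |∇z| = √(a² + b²) = √(1.45637 + 0.11883) = 1.25507.
True dip = arctan(1.25507) = 51.45°, dipping toward ENE (azimuth ≈ 074°).

51.45°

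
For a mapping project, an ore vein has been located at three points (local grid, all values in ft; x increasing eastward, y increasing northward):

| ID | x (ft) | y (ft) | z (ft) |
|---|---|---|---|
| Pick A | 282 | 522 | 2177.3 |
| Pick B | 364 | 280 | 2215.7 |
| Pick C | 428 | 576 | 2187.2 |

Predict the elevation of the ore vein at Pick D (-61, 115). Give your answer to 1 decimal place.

2187.8 ft

Two edge vectors: Pick A→Pick B = (82, -242, 38.4), Pick A→Pick C = (146, 54, 9.9).
Normal n = (Pick A→Pick B) × (Pick A→Pick C) = (-4469.4, 4794.6, 39760).
So ∂z/∂x = −n_x/n_z = 0.11241 and ∂z/∂y = −n_y/n_z = −0.12059.
Intercept c from Pick A: 2177.3 − 31.70 + 62.95 = 2208.55.
At (-61, 115): z = −6.9 − 13.9 + 2208.55 = 2187.8 ft.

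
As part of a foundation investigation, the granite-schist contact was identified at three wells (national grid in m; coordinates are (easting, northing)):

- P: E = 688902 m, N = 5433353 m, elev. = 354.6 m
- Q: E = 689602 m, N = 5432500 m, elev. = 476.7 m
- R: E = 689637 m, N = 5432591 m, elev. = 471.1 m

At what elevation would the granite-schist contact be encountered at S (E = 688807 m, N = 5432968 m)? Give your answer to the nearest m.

382 m

Let the plane be z = a·E + b·N + c.
Q−P: 700a − 853b = 122.1;  R−P: 735a − 762b = 116.5.
Solving gives a = 0.06770670, b = −0.08757950.
Then c = 354.6 − a·688902 − b·5433353 = 429561.65.
At (688807, 5432968): z = 46636.8 − 475816.6 + 429561.65 = 381.9 m.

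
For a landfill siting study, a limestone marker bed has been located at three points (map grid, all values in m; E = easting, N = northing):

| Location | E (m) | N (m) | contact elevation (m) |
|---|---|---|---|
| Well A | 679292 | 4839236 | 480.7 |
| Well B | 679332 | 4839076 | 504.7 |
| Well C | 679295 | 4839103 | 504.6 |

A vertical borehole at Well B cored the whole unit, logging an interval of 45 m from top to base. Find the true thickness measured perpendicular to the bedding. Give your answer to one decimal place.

43.9 m

Let the plane be z = a·E + b·N + c.
Well B−Well A: 40a − 160b = 24;  Well C−Well A: 3a − 133b = 23.9.
Solving gives a = −0.13058, b = −0.18264.
|∇z| = √(a²+b²) = 0.22452, so dip δ = arctan(0.22452) = 12.65°.
True thickness = vertical thickness × cos δ = 45 × cos 12.65° = 43.9 m.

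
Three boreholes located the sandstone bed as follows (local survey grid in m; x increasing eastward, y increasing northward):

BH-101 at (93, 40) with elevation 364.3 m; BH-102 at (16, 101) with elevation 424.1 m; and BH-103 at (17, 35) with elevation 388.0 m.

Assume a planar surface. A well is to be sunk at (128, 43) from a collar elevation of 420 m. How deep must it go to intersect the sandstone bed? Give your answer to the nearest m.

Two edge vectors: BH-101→BH-102 = (-77, 61, 59.8), BH-101→BH-103 = (-76, -5, 23.7).
Normal n = (BH-101→BH-102) × (BH-101→BH-103) = (1744.7, -2719.9, 5021).
So ∂z/∂x = −n_x/n_z = −0.34748 and ∂z/∂y = −n_y/n_z = 0.54170.
Intercept c from BH-101: 364.3 + 32.32 − 21.67 = 374.95.
At (128, 43): z_contact = −44.5 + 23.3 + 374.95 = 353.8 m.
Depth below ground = 420 − 353.8 = 66 m.

66 m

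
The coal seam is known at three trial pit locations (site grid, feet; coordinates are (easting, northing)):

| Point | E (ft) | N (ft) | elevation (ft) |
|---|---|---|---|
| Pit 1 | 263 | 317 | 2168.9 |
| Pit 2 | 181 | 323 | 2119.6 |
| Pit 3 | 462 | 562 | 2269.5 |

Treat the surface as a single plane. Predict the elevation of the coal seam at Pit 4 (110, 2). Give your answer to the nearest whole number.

Two edge vectors: Pit 1→Pit 2 = (-82, 6, -49.3), Pit 1→Pit 3 = (199, 245, 100.6).
Normal n = (Pit 1→Pit 2) × (Pit 1→Pit 3) = (12682.1, -1561.5, -21284).
So ∂z/∂E = −n_x/n_z = 0.59585 and ∂z/∂N = −n_y/n_z = −0.07336.
Intercept c from Pit 1: 2168.9 − 156.71 + 23.26 = 2035.45.
At (110, 2): z = 65.5 − 0.1 + 2035.45 = 2100.8 ft.

2101 ft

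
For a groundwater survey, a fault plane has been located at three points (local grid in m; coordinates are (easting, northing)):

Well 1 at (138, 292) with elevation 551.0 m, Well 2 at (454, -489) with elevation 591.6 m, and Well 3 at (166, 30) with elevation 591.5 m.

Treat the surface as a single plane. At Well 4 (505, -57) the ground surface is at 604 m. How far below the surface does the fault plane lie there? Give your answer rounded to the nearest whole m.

113 m

Two edge vectors: Well 1→Well 2 = (316, -781, 40.6), Well 1→Well 3 = (28, -262, 40.5).
Normal n = (Well 1→Well 2) × (Well 1→Well 3) = (-20993.3, -11661.2, -60924).
So ∂z/∂E = −n_x/n_z = −0.34458 and ∂z/∂N = −n_y/n_z = −0.19141.
Intercept c from Well 1: 551 + 47.55 + 55.89 = 654.44.
At (505, -57): z_contact = −174.0 + 10.9 + 654.44 = 491.3 m.
Depth below ground = 604 − 491.3 = 113 m.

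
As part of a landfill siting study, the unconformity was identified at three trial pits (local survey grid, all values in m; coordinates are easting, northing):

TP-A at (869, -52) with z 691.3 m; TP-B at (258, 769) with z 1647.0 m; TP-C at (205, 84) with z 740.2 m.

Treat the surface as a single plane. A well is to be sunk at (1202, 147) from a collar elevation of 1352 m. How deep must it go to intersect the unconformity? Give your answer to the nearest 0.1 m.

Let the plane be z = a·easting + b·northing + c.
TP-B−TP-A: −611a + 821b = 955.7;  TP-C−TP-A: −664a + 136b = 48.9.
Solving gives a = 0.194413, b = 1.308753.
Then c = 691.3 − a·869 − b·-52 = 590.41.
At (1202, 147): z_contact = 233.68 + 192.39 + 590.41 = 1016.48 m.
Depth below ground = 1352 − 1016.48 = 335.5 m.

335.5 m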